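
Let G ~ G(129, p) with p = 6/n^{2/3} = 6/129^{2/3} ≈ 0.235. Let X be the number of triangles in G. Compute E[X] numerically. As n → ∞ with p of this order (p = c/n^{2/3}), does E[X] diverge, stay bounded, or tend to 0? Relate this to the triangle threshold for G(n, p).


Number of potential triangles: C(129, 3) = 349504.
Each occurs with probability p³ ≈ (0.235)³ ≈ 1.297999e-02.
By linearity: E[X] = C(129, 3)·p³ ≈ 349504 · 1.297999e-02 ≈ 4536.5581.
Since α = 2/3 < 1, p = c/n^{2/3} ≫ 1/n is above the triangle threshold p ~ 1/n. Asymptotically E[X] ~ (c³/6)·n^{3(1−α)} = (6³/6)·n^{1} → ∞; triangles are abundant w.h.p.

E[X] ≈ 4536.5581; in regime p = Θ(1/n^{2/3}) E[X] diverges (above the triangle threshold p ~ 1/n).


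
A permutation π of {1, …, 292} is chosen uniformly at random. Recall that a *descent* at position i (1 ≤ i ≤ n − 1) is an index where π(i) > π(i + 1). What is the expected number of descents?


Write X = Σ X_I over i = 1, …, 291, with X_I the indicator of one descent.
There are 291 indicators.
For each fixed i, the pair (π(i), π(i+1)) is a uniformly random ordered pair of distinct values from {1, …, 292}; by symmetry P[π(i) > π(i+1)] = 1/2.
By linearity: E[X] = 291 · (1/2) = (292 − 1) · (1/2) = 291/2 ≈ 145.500000.

E[X] = 291/2 = 145.500000.


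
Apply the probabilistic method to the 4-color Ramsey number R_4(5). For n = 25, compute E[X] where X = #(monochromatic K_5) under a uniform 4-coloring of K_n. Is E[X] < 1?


E[X] = C(25, 5) · 4^{1 − 10} = 53130 · 4^{−9} = 53130/262144.
As a reduced fraction: E[X] = 26565/131072 ≈ 0.2027.
Is E[X] < 1? YES.
Since E[X] < 1, there exists a 4-coloring of K_{25} with no monochromatic K_5; hence R_4(5) > 25.

E[X] = 26565/131072 ≈ 0.2027; E[X] < 1, so R_4(5) > 25.


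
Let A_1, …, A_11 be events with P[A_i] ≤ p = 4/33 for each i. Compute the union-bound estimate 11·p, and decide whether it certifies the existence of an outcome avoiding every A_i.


Union bound: P[∪_{i=1}^{11} A_i] ≤ Σ_i P[A_i] ≤ 11·p = 11·(4/33) = 4/3.
Numerically: 4/3 ≈ 1.333333.
Is 4/3 < 1? NO.
Since the bound 4/3 is ≥ 1, the union bound is uninformative here; it does NOT by itself certify existence.

11·p = 4/3 ≈ 1.333333; existence NOT certified by the union bound.


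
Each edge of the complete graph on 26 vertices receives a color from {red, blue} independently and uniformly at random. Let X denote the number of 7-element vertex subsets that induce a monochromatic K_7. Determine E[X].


Let X = Σ_S X_S over the C(26, 7) = 657800 subsets S of size 7, where X_S = 1 if the K_7 on S is monochromatic.
For a fixed S, the K_7 on S has C(7, 2) = 21 edges. P[all 21 edges red] = (1/2)^21, and likewise for blue, so P[monochromatic] = 2·(1/2)^21 = 2^{1 − 21} = 1/1048576.
By linearity of expectation: E[X] = C(26, 7) · 2^{1 − 21} = 657800 · 1/1048576 = 82225/131072.
Numerically: E[X] ≈ 0.6273.

E[X] = C(26,7)·2^(1−C(7,2)) = 82225/131072 ≈ 0.6273.


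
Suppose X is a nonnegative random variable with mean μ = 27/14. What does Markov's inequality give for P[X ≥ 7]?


μ = E[X] = 27/14, a = 7.
Markov: P[X ≥ 7] ≤ μ/a = (27/14)/7 = 27/98.
Numerically: ≈ 0.2755.
(Since a = 7 > μ = 1.9286, the bound 27/98 is < 1 and informative.)

P[X ≥ 7] ≤ 27/98 ≈ 0.2755.


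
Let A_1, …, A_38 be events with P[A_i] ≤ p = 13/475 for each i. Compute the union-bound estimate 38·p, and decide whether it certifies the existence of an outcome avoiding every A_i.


Union bound: P[∪_{i=1}^{38} A_i] ≤ Σ_i P[A_i] ≤ 38·p = 38·(13/475) = 26/25.
Numerically: 26/25 ≈ 1.040.
Is 26/25 < 1? NO.
Since the bound 26/25 is ≥ 1, the union bound is uninformative here; it does NOT by itself certify existence.

38·p = 26/25 ≈ 1.040; existence NOT certified by the union bound.


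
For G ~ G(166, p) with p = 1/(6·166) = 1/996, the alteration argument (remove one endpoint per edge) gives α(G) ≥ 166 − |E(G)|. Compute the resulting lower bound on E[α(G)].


E[|E(G)|] = C(166, 2)·p = 13695 · (1/996) = 55/4.
E[α(G)] ≥ n − E[|E(G)|] = 166 − 55/4 = 609/4.
Numerically: ≈ 152.250.
(This is only a lower bound; the true E[α(G)] may be larger.)

E[α(G)] ≥ 609/4 ≈ 152.250.


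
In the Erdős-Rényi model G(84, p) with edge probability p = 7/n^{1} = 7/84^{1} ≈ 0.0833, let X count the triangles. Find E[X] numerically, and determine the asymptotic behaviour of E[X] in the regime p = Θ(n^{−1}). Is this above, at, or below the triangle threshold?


Number of potential triangles: C(84, 3) = 95284.
Each occurs with probability p³ ≈ (0.0833)³ ≈ 5.78704e-04.
By linearity: E[X] = C(84, 3)·p³ ≈ 95284 · 5.78704e-04 ≈ 55.141.
Here α = 1, so p = 7/n is exactly at the triangle threshold p ~ 1/n. Asymptotically E[X] → c³/6 = 7³/6 = 343/6 ≈ 57.167, a bounded constant. In this regime the triangle count is asymptotically Poisson(c³/6).

E[X] ≈ 55.141; in regime p = Θ(1/n^{1}) E[X] stays bounded (at the triangle threshold p ~ 1/n).


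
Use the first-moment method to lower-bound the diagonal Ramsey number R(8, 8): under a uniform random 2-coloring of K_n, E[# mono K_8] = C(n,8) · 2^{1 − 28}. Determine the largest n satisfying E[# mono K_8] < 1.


We need C(n, 8) · 2^{1 − 28} < 1, i.e. C(n, 8) < 2^{28 − 1} = 134217728.
Check values of n near the boundary:
  n = 40: C(40, 8) = 76904685; 76904685 < 134217728? YES
  n = 41: C(41, 8) = 95548245; 95548245 < 134217728? YES
  n = 42: C(42, 8) = 118030185; 118030185 < 134217728? YES
  n = 43: C(43, 8) = 145008513; 145008513 < 134217728? NO
The largest n with C(n, 8) < 134217728 is n = 42 (where E[X] = 118030185/134217728 ≈ 0.879393). Hence R(8, 8) > 42, i.e. R(8, 8) ≥ 43.

Largest n = 42; hence R(8, 8) > 42.


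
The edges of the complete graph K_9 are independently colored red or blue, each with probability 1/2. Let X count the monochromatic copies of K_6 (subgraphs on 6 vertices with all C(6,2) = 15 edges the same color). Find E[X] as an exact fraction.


Let X = Σ_S X_S over the C(9, 6) = 84 subsets S of size 6, where X_S = 1 if the K_6 on S is monochromatic.
For a fixed S, the K_6 on S has C(6, 2) = 15 edges. P[all 15 edges red] = (1/2)^15, and likewise for blue, so P[monochromatic] = 2·(1/2)^15 = 2^{1 − 15} = 1/16384.
By linearity of expectation: E[X] = C(9, 6) · 2^{1 − 15} = 84 · 1/16384 = 21/4096.
Numerically: E[X] ≈ 0.00513.

E[X] = C(9,6)·2^(1−C(6,2)) = 21/4096 ≈ 0.00513.


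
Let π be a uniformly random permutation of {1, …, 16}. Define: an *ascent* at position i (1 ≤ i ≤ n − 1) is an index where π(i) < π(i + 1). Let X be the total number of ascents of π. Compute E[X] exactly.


Write X = Σ X_I over i = 1, …, 15, with X_I the indicator of one ascent.
There are 15 indicators.
For each fixed i, the pair (π(i), π(i+1)) is a uniformly random ordered pair of distinct values from {1, …, 16}; by symmetry P[π(i) < π(i+1)] = 1/2.
By linearity: E[X] = 15 · (1/2) = (16 − 1) · (1/2) = 15/2 ≈ 7.50000.

E[X] = 15/2 = 7.50000.


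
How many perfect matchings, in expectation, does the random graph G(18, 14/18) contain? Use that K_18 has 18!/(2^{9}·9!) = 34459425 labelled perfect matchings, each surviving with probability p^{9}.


K_18 has 18!/(2^{9}·9!) = 34459425 labelled perfect matchings.
For each such perfect matching H, let X_H = 1 if all 9 edges of H are present in G. Then P[X_H = 1] = p^{9} = (7/9)^{9} = 40353607/387420489.
By linearity: E[X] = Σ_H E[X_H] = 34459425 · p^{9} = 34459425 · 40353607/387420489 = 17167433257975/4782969.
Numerically: E[X] ≈ 3.58928e+06.

E[X] = 34459425 · (7/9)^{9} = 17167433257975/4782969 ≈ 3.58928e+06.


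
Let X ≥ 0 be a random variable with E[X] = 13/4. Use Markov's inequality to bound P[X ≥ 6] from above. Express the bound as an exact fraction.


μ = E[X] = 13/4, a = 6.
Markov: P[X ≥ 6] ≤ μ/a = (13/4)/6 = 13/24.
Numerically: ≈ 0.54167.
(Since a = 6 > μ = 3.25000, the bound 13/24 is < 1 and informative.)

P[X ≥ 6] ≤ 13/24 ≈ 0.54167.


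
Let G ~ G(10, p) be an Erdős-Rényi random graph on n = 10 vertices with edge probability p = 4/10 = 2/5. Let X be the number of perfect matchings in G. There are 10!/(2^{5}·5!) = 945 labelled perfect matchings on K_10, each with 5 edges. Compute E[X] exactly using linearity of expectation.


K_10 has 10!/(2^{5}·5!) = 945 labelled perfect matchings.
For each such perfect matching H, let X_H = 1 if all 5 edges of H are present in G. Then P[X_H = 1] = p^{5} = (2/5)^{5} = 32/3125.
By linearity of expectation: E[X] = Σ_H E[X_H] = 945 · p^{5} = 945 · 32/3125 = 6048/625.
Numerically: E[X] ≈ 9.677.

E[X] = 945 · (2/5)^{5} = 6048/625 ≈ 9.677.


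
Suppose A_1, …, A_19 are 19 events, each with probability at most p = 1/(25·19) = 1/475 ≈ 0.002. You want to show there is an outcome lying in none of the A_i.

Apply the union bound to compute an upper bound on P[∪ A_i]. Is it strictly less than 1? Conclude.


Union bound: P[∪_{i=1}^{19} A_i] ≤ Σ_i P[A_i] ≤ 19·p = 19·(1/475) = 1/25.
Numerically: 1/25 ≈ 0.040.
Is 1/25 < 1? YES.
Since P[∪ A_i] ≤ 1/25 < 1, the complement has P[∩ A_i^c] ≥ 1 − 1/25 = 24/25 > 0, so some outcome avoids every A_i.

19·p = 1/25 ≈ 0.040; existence CERTIFIED by the union bound.


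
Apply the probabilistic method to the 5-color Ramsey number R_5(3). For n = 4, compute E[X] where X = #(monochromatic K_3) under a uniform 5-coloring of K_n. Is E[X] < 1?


E[X] = C(4, 3) · 5^{1 − 3} = 4 · 5^{−2} = 4/25.
As a reduced fraction: E[X] = 4/25 ≈ 0.160.
Is E[X] < 1? YES.
Since E[X] < 1, there exists a 5-coloring of K_{4} with no monochromatic K_3; hence R_5(3) > 4.

E[X] = 4/25 ≈ 0.160; E[X] < 1, so R_5(3) > 4.


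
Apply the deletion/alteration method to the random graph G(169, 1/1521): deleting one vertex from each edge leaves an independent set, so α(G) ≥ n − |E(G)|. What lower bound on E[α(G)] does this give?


E[|E(G)|] = C(169, 2)·p = 14196 · (1/1521) = 28/3.
E[α(G)] ≥ n − E[|E(G)|] = 169 − 28/3 = 479/3.
Numerically: ≈ 159.666667.
(This is only a lower bound; the true E[α(G)] may be larger.)

E[α(G)] ≥ 479/3 ≈ 159.666667.


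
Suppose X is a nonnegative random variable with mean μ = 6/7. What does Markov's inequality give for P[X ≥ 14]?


μ = E[X] = 6/7, a = 14.
Markov: P[X ≥ 14] ≤ μ/a = (6/7)/14 = 3/49.
Numerically: ≈ 0.061224.
(Since a = 14 > μ = 0.857143, the bound 3/49 is < 1 and informative.)

P[X ≥ 14] ≤ 3/49 ≈ 0.061224.


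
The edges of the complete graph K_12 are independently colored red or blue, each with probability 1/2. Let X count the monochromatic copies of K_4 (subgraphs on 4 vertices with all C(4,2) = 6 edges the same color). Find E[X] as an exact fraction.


Let X = Σ_S X_S over the C(12, 4) = 495 subsets S of size 4, where X_S = 1 if the K_4 on S is monochromatic.
For a fixed S, the K_4 on S has C(4, 2) = 6 edges. P[all 6 edges red] = (1/2)^6, and likewise for blue, so P[monochromatic] = 2·(1/2)^6 = 2^{1 − 6} = 1/32.
Summing: E[X] = C(12, 4) · 2^{1 − 6} = 495 · 1/32 = 495/32.
Numerically: E[X] ≈ 15.468750.

E[X] = C(12,4)·2^(1−C(4,2)) = 495/32 ≈ 15.468750.


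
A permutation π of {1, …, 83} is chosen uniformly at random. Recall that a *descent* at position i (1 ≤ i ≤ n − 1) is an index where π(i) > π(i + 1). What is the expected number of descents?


Write X = Σ X_I over i = 1, …, 82, with X_I the indicator of one descent.
There are 82 indicators.
For each fixed i, the pair (π(i), π(i+1)) is a uniformly random ordered pair of distinct values from {1, …, 83}; by symmetry P[π(i) > π(i+1)] = 1/2.
By linearity: E[X] = 82 · (1/2) = (83 − 1) · (1/2) = 41 ≈ 41.000000.

E[X] = 41 = 41.000000.


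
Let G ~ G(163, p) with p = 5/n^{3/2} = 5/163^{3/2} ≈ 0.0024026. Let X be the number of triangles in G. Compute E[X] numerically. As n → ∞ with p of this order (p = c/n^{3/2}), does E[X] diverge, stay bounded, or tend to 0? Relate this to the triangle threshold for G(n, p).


Number of potential triangles: C(163, 3) = 708561.
Each occurs with probability p³ ≈ (0.0024026)³ ≈ 1.3869659e-08.
By linearity: E[X] = C(163, 3)·p³ ≈ 708561 · 1.3869659e-08 ≈ 0.00983.
Since α = 3/2 > 1, p = c/n^{3/2} = o(1/n) is below the triangle threshold p ~ 1/n. Asymptotically E[X] ~ (c³/6)·n^{3(1−α)} = (5³/6)·n^{-1.5} → 0, so by Markov's inequality G has no triangles w.h.p.

E[X] ≈ 0.00983; in regime p = Θ(1/n^{3/2}) E[X] tends to 0 (below the triangle threshold p ~ 1/n).


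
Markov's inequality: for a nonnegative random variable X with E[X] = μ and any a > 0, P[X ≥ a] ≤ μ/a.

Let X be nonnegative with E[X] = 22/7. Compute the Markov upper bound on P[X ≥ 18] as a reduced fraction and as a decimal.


μ = E[X] = 22/7, a = 18.
Markov: P[X ≥ 18] ≤ μ/a = (22/7)/18 = 11/63.
Numerically: ≈ 0.174603.
(Since a = 18 > μ = 3.142857, the bound 11/63 is < 1 and informative.)

P[X ≥ 18] ≤ 11/63 ≈ 0.174603.


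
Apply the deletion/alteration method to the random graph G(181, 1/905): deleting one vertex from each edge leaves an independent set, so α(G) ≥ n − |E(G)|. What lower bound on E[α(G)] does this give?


E[|E(G)|] = C(181, 2)·p = 16290 · (1/905) = 18.
E[α(G)] ≥ n − E[|E(G)|] = 181 − 18 = 163.
Numerically: ≈ 163.000000.
(This is only a lower bound; the true E[α(G)] may be larger.)

E[α(G)] ≥ 163 ≈ 163.000000.


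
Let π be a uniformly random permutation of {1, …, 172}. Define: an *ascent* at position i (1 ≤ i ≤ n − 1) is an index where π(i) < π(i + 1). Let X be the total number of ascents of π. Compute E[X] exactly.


Write X = Σ X_I over i = 1, …, 171, with X_I the indicator of one ascent.
There are 171 indicators.
For each fixed i, the pair (π(i), π(i+1)) is a uniformly random ordered pair of distinct values from {1, …, 172}; by symmetry P[π(i) < π(i+1)] = 1/2.
By linearity: E[X] = 171 · (1/2) = (172 − 1) · (1/2) = 171/2 ≈ 85.5000.

E[X] = 171/2 = 85.5000.


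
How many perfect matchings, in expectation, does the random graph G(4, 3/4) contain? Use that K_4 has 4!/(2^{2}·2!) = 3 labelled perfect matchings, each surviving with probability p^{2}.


K_4 has 4!/(2^{2}·2!) = 3 labelled perfect matchings.
For each such perfect matching H, let X_H = 1 if all 2 edges of H are present in G. Then P[X_H = 1] = p^{2} = (3/4)^{2} = 9/16.
By linearity of expectation: E[X] = Σ_H E[X_H] = 3 · p^{2} = 3 · 9/16 = 27/16.
Numerically: E[X] ≈ 1.688.

E[X] = 3 · (3/4)^{2} = 27/16 ≈ 1.688.


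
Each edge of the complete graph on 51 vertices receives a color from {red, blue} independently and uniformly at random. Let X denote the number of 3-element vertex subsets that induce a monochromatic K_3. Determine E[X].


Let X = Σ_S X_S over the C(51, 3) = 20825 subsets S of size 3, where X_S = 1 if the K_3 on S is monochromatic.
For a fixed S, the K_3 on S has C(3, 2) = 3 edges. P[all 3 edges red] = (1/2)^3, and likewise for blue, so P[monochromatic] = 2·(1/2)^3 = 2^{1 − 3} = 1/4.
By linearity of expectation: E[X] = C(51, 3) · 2^{1 − 3} = 20825 · 1/4 = 20825/4.
Numerically: E[X] ≈ 5206.25000.

E[X] = C(51,3)·2^(1−C(3,2)) = 20825/4 ≈ 5206.25000.


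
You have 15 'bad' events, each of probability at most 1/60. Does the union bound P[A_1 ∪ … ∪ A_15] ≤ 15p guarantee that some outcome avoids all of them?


Union bound: P[∪_{i=1}^{15} A_i] ≤ Σ_i P[A_i] ≤ 15·p = 15·(1/60) = 1/4.
Numerically: 1/4 ≈ 0.2500.
Is 1/4 < 1? YES.
Since P[∪ A_i] ≤ 1/4 < 1, the complement has P[∩ A_i^c] ≥ 1 − 1/4 = 3/4 > 0, so some outcome avoids every A_i.

15·p = 1/4 ≈ 0.2500; existence CERTIFIED by the union bound.


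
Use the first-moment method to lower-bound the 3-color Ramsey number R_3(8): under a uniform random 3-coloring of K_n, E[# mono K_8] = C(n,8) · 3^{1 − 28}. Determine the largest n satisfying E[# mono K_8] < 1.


We need C(n, 8) · 3^{1 − 28} < 1, i.e. C(n, 8) < 3^{28 − 1} = 7625597484987.
Check values of n near the boundary:
  n = 154: C(154, 8) = 6521818990995; 6521818990995 < 7625597484987? YES
  n = 155: C(155, 8) = 6876747915675; 6876747915675 < 7625597484987? YES
  n = 156: C(156, 8) = 7248464019225; 7248464019225 < 7625597484987? YES
  n = 157: C(157, 8) = 7637643295425; 7637643295425 < 7625597484987? NO
  n = 158: C(158, 8) = 8044984271181; 8044984271181 < 7625597484987? NO
  n = 159: C(159, 8) = 8471208603429; 8471208603429 < 7625597484987? NO
The largest n with C(n, 8) < 7625597484987 is n = 156 (where E[X] = 805384891025/847288609443 ≈ 0.95054). Hence R_3(8) > 156, i.e. R_3(8) ≥ 157.

Largest n = 156; hence R_3(8) > 156.


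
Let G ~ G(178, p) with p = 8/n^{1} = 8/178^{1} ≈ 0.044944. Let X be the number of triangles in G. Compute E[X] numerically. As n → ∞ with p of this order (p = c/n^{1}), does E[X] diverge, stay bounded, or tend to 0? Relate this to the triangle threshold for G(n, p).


Number of potential triangles: C(178, 3) = 924176.
Each occurs with probability p³ ≈ (0.044944)³ ≈ 9.0784134e-05.
By linearity: E[X] = C(178, 3)·p³ ≈ 924176 · 9.0784134e-05 ≈ 83.90052.
Here α = 1, so p = 8/n is exactly at the triangle threshold p ~ 1/n. Asymptotically E[X] → c³/6 = 8³/6 = 256/3 ≈ 85.33333, a bounded constant. In this regime the triangle count is asymptotically Poisson(c³/6).

E[X] ≈ 83.90052; in regime p = Θ(1/n^{1}) E[X] stays bounded (at the triangle threshold p ~ 1/n).


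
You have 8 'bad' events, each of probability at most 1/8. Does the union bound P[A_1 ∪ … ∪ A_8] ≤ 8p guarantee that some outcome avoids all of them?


Union bound: P[∪_{i=1}^{8} A_i] ≤ Σ_i P[A_i] ≤ 8·p = 8·(1/8) = 1.
Numerically: 1 ≈ 1.00000.
Is 1 < 1? NO.
Since the bound 1 is ≥ 1, the union bound is uninformative here; it does NOT by itself certify existence.

8·p = 1 ≈ 1.00000; existence NOT certified by the union bound.


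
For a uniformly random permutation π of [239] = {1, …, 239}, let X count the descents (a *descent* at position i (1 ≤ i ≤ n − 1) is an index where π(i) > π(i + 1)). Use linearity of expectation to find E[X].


Write X = Σ X_I over i = 1, …, 238, with X_I the indicator of one descent.
There are 238 indicators.
For each fixed i, the pair (π(i), π(i+1)) is a uniformly random ordered pair of distinct values from {1, …, 239}; by symmetry P[π(i) > π(i+1)] = 1/2.
By linearity: E[X] = 238 · (1/2) = (239 − 1) · (1/2) = 119 ≈ 119.0000.

E[X] = 119 = 119.0000.


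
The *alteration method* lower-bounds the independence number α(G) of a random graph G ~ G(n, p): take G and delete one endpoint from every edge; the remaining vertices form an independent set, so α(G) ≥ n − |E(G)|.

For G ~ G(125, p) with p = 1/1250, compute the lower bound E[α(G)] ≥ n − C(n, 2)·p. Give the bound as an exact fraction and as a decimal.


E[|E(G)|] = C(125, 2)·p = 7750 · (1/1250) = 31/5.
E[α(G)] ≥ n − E[|E(G)|] = 125 − 31/5 = 594/5.
Numerically: ≈ 118.8000.
(This is only a lower bound; the true E[α(G)] may be larger.)

E[α(G)] ≥ 594/5 ≈ 118.8000.


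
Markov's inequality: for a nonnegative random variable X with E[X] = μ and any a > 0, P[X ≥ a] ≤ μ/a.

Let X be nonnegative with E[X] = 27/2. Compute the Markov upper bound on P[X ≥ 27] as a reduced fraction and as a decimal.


μ = E[X] = 27/2, a = 27.
Markov: P[X ≥ 27] ≤ μ/a = (27/2)/27 = 1/2.
Numerically: ≈ 0.50000.
(Since a = 27 > μ = 13.50000, the bound 1/2 is < 1 and informative.)

P[X ≥ 27] ≤ 1/2 ≈ 0.50000.


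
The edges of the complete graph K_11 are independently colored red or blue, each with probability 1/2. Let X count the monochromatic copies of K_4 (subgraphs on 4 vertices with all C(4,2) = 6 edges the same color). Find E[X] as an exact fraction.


Let X = Σ_S X_S over the C(11, 4) = 330 subsets S of size 4, where X_S = 1 if the K_4 on S is monochromatic.
For a fixed S, the K_4 on S has C(4, 2) = 6 edges. P[all 6 edges red] = (1/2)^6, and likewise for blue, so P[monochromatic] = 2·(1/2)^6 = 2^{1 − 6} = 1/32.
By linearity of expectation: E[X] = C(11, 4) · 2^{1 − 6} = 330 · 1/32 = 165/16.
Numerically: E[X] ≈ 10.31250.

E[X] = C(11,4)·2^(1−C(4,2)) = 165/16 ≈ 10.31250.


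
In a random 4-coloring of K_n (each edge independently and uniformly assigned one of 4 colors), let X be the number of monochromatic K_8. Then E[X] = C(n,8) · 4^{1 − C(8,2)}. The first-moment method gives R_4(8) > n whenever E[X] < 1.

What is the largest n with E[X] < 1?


We need C(n, 8) · 4^{1 − 28} < 1, i.e. C(n, 8) < 4^{28 − 1} = 18014398509481984.
Check values of n near the boundary:
  n = 405: C(405, 8) = 16745853821188050; 16745853821188050 < 18014398509481984? YES
  n = 406: C(406, 8) = 17082453897995850; 17082453897995850 < 18014398509481984? YES
  n = 407: C(407, 8) = 17424959239309050; 17424959239309050 < 18014398509481984? YES
  n = 408: C(408, 8) = 17773458424095231; 17773458424095231 < 18014398509481984? YES
  n = 409: C(409, 8) = 18128041135797879; 18128041135797879 < 18014398509481984? NO
  n = 410: C(410, 8) = 18488798173326195; 18488798173326195 < 18014398509481984? NO
The largest n with C(n, 8) < 18014398509481984 is n = 408 (where E[X] = 17773458424095231/18014398509481984 ≈ 0.9866251). Hence R_4(8) > 408, i.e. R_4(8) ≥ 409.

Largest n = 408; hence R_4(8) > 408.


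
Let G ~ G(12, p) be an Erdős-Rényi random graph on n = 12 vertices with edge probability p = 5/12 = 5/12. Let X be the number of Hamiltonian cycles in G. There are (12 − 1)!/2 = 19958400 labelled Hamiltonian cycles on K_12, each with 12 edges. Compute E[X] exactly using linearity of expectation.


K_12 has (12 − 1)!/2 = 19958400 labelled Hamiltonian cycles.
For each such Hamiltonian cycle H, let X_H = 1 if all 12 edges of H are present in G. Then P[X_H = 1] = p^{12} = (5/12)^{12} = 244140625/8916100448256.
By linearity: E[X] = Σ_H E[X_H] = 19958400 · p^{12} = 19958400 · 244140625/8916100448256 = 469970703125/859963392.
Numerically: E[X] ≈ 546.5.

E[X] = 19958400 · (5/12)^{12} = 469970703125/859963392 ≈ 546.5.


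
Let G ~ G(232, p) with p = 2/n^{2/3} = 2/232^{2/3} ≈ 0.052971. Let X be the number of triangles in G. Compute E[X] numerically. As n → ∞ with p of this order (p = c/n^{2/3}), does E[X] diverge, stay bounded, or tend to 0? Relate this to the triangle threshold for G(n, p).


Number of potential triangles: C(232, 3) = 2054360.
Each occurs with probability p³ ≈ (0.052971)³ ≈ 1.48632580e-04.
By linearity: E[X] = C(232, 3)·p³ ≈ 2054360 · 1.48632580e-04 ≈ 305.344828.
Since α = 2/3 < 1, p = c/n^{2/3} ≫ 1/n is above the triangle threshold p ~ 1/n. Asymptotically E[X] ~ (c³/6)·n^{3(1−α)} = (2³/6)·n^{1} → ∞; triangles are abundant w.h.p.

E[X] ≈ 305.344828; in regime p = Θ(1/n^{2/3}) E[X] diverges (above the triangle threshold p ~ 1/n).


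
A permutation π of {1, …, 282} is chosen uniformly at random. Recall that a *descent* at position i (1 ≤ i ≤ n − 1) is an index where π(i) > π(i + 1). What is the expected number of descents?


Write X = Σ X_I over i = 1, …, 281, with X_I the indicator of one descent.
There are 281 indicators.
For each fixed i, the pair (π(i), π(i+1)) is a uniformly random ordered pair of distinct values from {1, …, 282}; by symmetry P[π(i) > π(i+1)] = 1/2.
By linearity: E[X] = 281 · (1/2) = (282 − 1) · (1/2) = 281/2 ≈ 140.500.

E[X] = 281/2 = 140.500.


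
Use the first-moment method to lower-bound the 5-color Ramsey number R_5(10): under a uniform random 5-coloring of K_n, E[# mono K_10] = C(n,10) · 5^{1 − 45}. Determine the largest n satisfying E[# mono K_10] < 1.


We need C(n, 10) · 5^{1 − 45} < 1, i.e. C(n, 10) < 5^{45 − 1} = 5684341886080801486968994140625.
Check values of n near the boundary:
  n = 5388: C(5388, 10) = 5634865093375880654852250419586; 5634865093375880654852250419586 < 5684341886080801486968994140625? YES
  n = 5389: C(5389, 10) = 5645340767466558997768874792926; 5645340767466558997768874792926 < 5684341886080801486968994140625? YES
  n = 5390: C(5390, 10) = 5655833965919099070255434039753; 5655833965919099070255434039753 < 5684341886080801486968994140625? YES
  n = 5391: C(5391, 10) = 5666344714787188828795213697883; 5666344714787188828795213697883 < 5684341886080801486968994140625? YES
  n = 5392: C(5392, 10) = 5676873040158402483252283957448; 5676873040158402483252283957448 < 5684341886080801486968994140625? YES
  n = 5393: C(5393, 10) = 5687418968154238267170642278008; 5687418968154238267170642278008 < 5684341886080801486968994140625? NO
  n = 5394: C(5394, 10) = 5697982524930156243149785372878; 5697982524930156243149785372878 < 5684341886080801486968994140625? NO
  n = 5395: C(5395, 10) = 5708563736675616143322765475706; 5708563736675616143322765475706 < 5684341886080801486968994140625? NO
The largest n with C(n, 10) < 5684341886080801486968994140625 is n = 5392 (where E[X] = 5676873040158402483252283957448/5684341886080801486968994140625 ≈ 0.9986861). Hence R_5(10) > 5392, i.e. R_5(10) ≥ 5393.

Largest n = 5392; hence R_5(10) > 5392.


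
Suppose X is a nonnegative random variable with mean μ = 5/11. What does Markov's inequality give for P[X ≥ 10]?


μ = E[X] = 5/11, a = 10.
Markov: P[X ≥ 10] ≤ μ/a = (5/11)/10 = 1/22.
Numerically: ≈ 0.04545.
(Since a = 10 > μ = 0.45455, the bound 1/22 is < 1 and informative.)

P[X ≥ 10] ≤ 1/22 ≈ 0.04545.


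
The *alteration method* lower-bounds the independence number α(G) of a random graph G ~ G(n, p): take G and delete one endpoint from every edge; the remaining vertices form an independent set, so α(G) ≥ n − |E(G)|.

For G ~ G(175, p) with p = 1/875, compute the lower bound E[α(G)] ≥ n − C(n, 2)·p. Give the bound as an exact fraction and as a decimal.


E[|E(G)|] = C(175, 2)·p = 15225 · (1/875) = 87/5.
E[α(G)] ≥ n − E[|E(G)|] = 175 − 87/5 = 788/5.
Numerically: ≈ 157.60000.
(This is only a lower bound; the true E[α(G)] may be larger.)

E[α(G)] ≥ 788/5 ≈ 157.60000.


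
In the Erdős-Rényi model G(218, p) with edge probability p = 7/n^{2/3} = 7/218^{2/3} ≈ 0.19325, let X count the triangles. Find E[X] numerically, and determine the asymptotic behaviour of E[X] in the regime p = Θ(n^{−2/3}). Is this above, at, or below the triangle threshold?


Number of potential triangles: C(218, 3) = 1703016.
Each occurs with probability p³ ≈ (0.19325)³ ≈ 7.2174059e-03.
By linearity: E[X] = C(218, 3)·p³ ≈ 1703016 · 7.2174059e-03 ≈ 12291.35780.
Since α = 2/3 < 1, p = c/n^{2/3} ≫ 1/n is above the triangle threshold p ~ 1/n. Asymptotically E[X] ~ (c³/6)·n^{3(1−α)} = (7³/6)·n^{1} → ∞; triangles are abundant w.h.p.

E[X] ≈ 12291.35780; in regime p = Θ(1/n^{2/3}) E[X] diverges (above the triangle threshold p ~ 1/n).


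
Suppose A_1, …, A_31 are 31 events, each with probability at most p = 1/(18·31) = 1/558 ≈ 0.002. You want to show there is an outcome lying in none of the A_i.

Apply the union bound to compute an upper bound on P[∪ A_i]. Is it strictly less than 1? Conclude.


Union bound: P[∪_{i=1}^{31} A_i] ≤ Σ_i P[A_i] ≤ 31·p = 31·(1/558) = 1/18.
Numerically: 1/18 ≈ 0.056.
Is 1/18 < 1? YES.
Since P[∪ A_i] ≤ 1/18 < 1, the complement has P[∩ A_i^c] ≥ 1 − 1/18 = 17/18 > 0, so some outcome avoids every A_i.

31·p = 1/18 ≈ 0.056; existence CERTIFIED by the union bound.


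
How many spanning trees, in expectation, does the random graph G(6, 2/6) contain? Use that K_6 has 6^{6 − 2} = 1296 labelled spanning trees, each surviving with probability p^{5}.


K_6 has 6^{6 − 2} = 1296 labelled spanning trees.
For each such spanning tree H, let X_H = 1 if all 5 edges of H are present in G. Then P[X_H = 1] = p^{5} = (1/3)^{5} = 1/243.
By linearity of expectation: E[X] = Σ_H E[X_H] = 1296 · p^{5} = 1296 · 1/243 = 16/3.
Numerically: E[X] ≈ 5.33333.

E[X] = 1296 · (1/3)^{5} = 16/3 ≈ 5.33333.


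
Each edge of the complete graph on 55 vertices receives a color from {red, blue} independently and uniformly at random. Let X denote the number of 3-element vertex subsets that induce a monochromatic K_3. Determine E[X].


Let X = Σ_S X_S over the C(55, 3) = 26235 subsets S of size 3, where X_S = 1 if the K_3 on S is monochromatic.
For a fixed S, the K_3 on S has C(3, 2) = 3 edges. P[all 3 edges red] = (1/2)^3, and likewise for blue, so P[monochromatic] = 2·(1/2)^3 = 2^{1 − 3} = 1/4.
Summing: E[X] = C(55, 3) · 2^{1 − 3} = 26235 · 1/4 = 26235/4.
Numerically: E[X] ≈ 6558.7500.

E[X] = C(55,3)·2^(1−C(3,2)) = 26235/4 ≈ 6558.7500.


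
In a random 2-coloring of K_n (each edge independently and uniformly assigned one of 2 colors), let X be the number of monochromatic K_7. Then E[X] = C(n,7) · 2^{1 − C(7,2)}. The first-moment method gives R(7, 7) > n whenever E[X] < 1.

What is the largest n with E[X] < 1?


We need C(n, 7) · 2^{1 − 21} < 1, i.e. C(n, 7) < 2^{21 − 1} = 1048576.
Check values of n near the boundary:
  n = 21: C(21, 7) = 116280; 116280 < 1048576? YES
  n = 22: C(22, 7) = 170544; 170544 < 1048576? YES
  n = 23: C(23, 7) = 245157; 245157 < 1048576? YES
  n = 24: C(24, 7) = 346104; 346104 < 1048576? YES
  n = 25: C(25, 7) = 480700; 480700 < 1048576? YES
  n = 26: C(26, 7) = 657800; 657800 < 1048576? YES
  n = 27: C(27, 7) = 888030; 888030 < 1048576? YES
  n = 28: C(28, 7) = 1184040; 1184040 < 1048576? NO
  n = 29: C(29, 7) = 1560780; 1560780 < 1048576? NO
The largest n with C(n, 7) < 1048576 is n = 27 (where E[X] = 444015/524288 ≈ 0.8468914). Hence R(7, 7) > 27, i.e. R(7, 7) ≥ 28.

Largest n = 27; hence R(7, 7) > 27.


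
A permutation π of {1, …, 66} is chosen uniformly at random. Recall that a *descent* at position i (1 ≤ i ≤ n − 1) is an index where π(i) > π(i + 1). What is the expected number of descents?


Write X = Σ X_I over i = 1, …, 65, with X_I the indicator of one descent.
There are 65 indicators.
For each fixed i, the pair (π(i), π(i+1)) is a uniformly random ordered pair of distinct values from {1, …, 66}; by symmetry P[π(i) > π(i+1)] = 1/2.
By linearity: E[X] = 65 · (1/2) = (66 − 1) · (1/2) = 65/2 ≈ 32.500000.

E[X] = 65/2 = 32.500000.


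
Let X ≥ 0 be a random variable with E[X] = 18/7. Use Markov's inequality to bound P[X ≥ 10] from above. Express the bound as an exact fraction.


μ = E[X] = 18/7, a = 10.
Markov: P[X ≥ 10] ≤ μ/a = (18/7)/10 = 9/35.
Numerically: ≈ 0.25714.
(Since a = 10 > μ = 2.57143, the bound 9/35 is < 1 and informative.)

P[X ≥ 10] ≤ 9/35 ≈ 0.25714.


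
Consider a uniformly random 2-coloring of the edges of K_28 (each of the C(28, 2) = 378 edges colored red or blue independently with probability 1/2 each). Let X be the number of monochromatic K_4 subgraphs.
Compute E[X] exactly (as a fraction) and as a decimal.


Let X = Σ_S X_S over the C(28, 4) = 20475 subsets S of size 4, where X_S = 1 if the K_4 on S is monochromatic.
For a fixed S, the K_4 on S has C(4, 2) = 6 edges. P[all 6 edges red] = (1/2)^6, and likewise for blue, so P[monochromatic] = 2·(1/2)^6 = 2^{1 − 6} = 1/32.
By linearity: E[X] = C(28, 4) · 2^{1 − 6} = 20475 · 1/32 = 20475/32.
Numerically: E[X] ≈ 639.844.

E[X] = C(28,4)·2^(1−C(4,2)) = 20475/32 ≈ 639.844.


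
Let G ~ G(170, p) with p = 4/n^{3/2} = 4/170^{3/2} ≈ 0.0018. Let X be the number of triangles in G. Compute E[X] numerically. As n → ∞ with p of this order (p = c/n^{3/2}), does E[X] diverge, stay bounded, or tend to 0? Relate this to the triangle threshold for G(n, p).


Number of potential triangles: C(170, 3) = 804440.
Each occurs with probability p³ ≈ (0.0018)³ ≈ 5.87706e-09.
By linearity: E[X] = C(170, 3)·p³ ≈ 804440 · 5.87706e-09 ≈ 0.005.
Since α = 3/2 > 1, p = c/n^{3/2} = o(1/n) is below the triangle threshold p ~ 1/n. Asymptotically E[X] ~ (c³/6)·n^{3(1−α)} = (4³/6)·n^{-1.5} → 0, so by Markov's inequality G has no triangles w.h.p.

E[X] ≈ 0.005; in regime p = Θ(1/n^{3/2}) E[X] tends to 0 (below the triangle threshold p ~ 1/n).


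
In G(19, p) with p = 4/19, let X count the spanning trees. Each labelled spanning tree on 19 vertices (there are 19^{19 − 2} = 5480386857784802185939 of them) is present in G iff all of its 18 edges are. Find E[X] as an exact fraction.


K_19 has 19^{19 − 2} = 5480386857784802185939 labelled spanning trees.
For each such spanning tree H, let X_H = 1 if all 18 edges of H are present in G. Then P[X_H = 1] = p^{18} = (4/19)^{18} = 68719476736/104127350297911241532841.
By linearity: E[X] = Σ_H E[X_H] = 5480386857784802185939 · p^{18} = 5480386857784802185939 · 68719476736/104127350297911241532841 = 68719476736/19.
Numerically: E[X] ≈ 3.617e+09.

E[X] = 5480386857784802185939 · (4/19)^{18} = 68719476736/19 ≈ 3.617e+09.


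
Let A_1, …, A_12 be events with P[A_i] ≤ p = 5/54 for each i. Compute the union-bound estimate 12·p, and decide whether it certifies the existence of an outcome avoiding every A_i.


Union bound: P[∪_{i=1}^{12} A_i] ≤ Σ_i P[A_i] ≤ 12·p = 12·(5/54) = 10/9.
Numerically: 10/9 ≈ 1.1111.
Is 10/9 < 1? NO.
Since the bound 10/9 is ≥ 1, the union bound is uninformative here; it does NOT by itself certify existence.

12·p = 10/9 ≈ 1.1111; existence NOT certified by the union bound.


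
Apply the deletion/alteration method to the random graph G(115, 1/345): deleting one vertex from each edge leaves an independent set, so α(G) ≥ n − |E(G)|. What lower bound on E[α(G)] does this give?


E[|E(G)|] = C(115, 2)·p = 6555 · (1/345) = 19.
E[α(G)] ≥ n − E[|E(G)|] = 115 − 19 = 96.
Numerically: ≈ 96.000.
(This is only a lower bound; the true E[α(G)] may be larger.)

E[α(G)] ≥ 96 ≈ 96.000.


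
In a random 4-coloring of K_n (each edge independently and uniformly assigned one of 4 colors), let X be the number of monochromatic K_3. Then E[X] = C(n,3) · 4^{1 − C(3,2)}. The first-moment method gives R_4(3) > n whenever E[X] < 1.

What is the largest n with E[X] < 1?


We need C(n, 3) · 4^{1 − 3} < 1, i.e. C(n, 3) < 4^{3 − 1} = 16.
Check values of n near the boundary:
  n = 3: C(3, 3) = 1; 1 < 16? YES
  n = 4: C(4, 3) = 4; 4 < 16? YES
  n = 5: C(5, 3) = 10; 10 < 16? YES
  n = 6: C(6, 3) = 20; 20 < 16? NO
The largest n with C(n, 3) < 16 is n = 5 (where E[X] = 5/8 ≈ 0.62500). Hence R_4(3) > 5, i.e. R_4(3) ≥ 6.

Largest n = 5; hence R_4(3) > 5.


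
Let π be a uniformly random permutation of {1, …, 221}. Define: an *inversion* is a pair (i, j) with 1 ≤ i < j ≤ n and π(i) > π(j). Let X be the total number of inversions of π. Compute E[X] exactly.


Write X = Σ X_I over the C(221, 2) = 24310 pairs i < j, with X_I the indicator of one inversion.
There are 24310 indicators.
For each fixed pair i < j, the values π(i) and π(j) are two distinct elements of {1, …, 221} in uniformly random order; by symmetry P[π(i) > π(j)] = 1/2.
By linearity: E[X] = 24310 · (1/2) = C(221, 2) · (1/2) = 24310/2 = 12155 ≈ 12155.000.

E[X] = 12155 = 12155.000.


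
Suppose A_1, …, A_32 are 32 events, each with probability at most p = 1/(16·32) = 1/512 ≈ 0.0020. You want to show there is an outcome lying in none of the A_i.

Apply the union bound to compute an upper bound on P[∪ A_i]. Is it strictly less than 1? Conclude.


Union bound: P[∪_{i=1}^{32} A_i] ≤ Σ_i P[A_i] ≤ 32·p = 32·(1/512) = 1/16.
Numerically: 1/16 ≈ 0.0625.
Is 1/16 < 1? YES.
Since P[∪ A_i] ≤ 1/16 < 1, the complement has P[∩ A_i^c] ≥ 1 − 1/16 = 15/16 > 0, so some outcome avoids every A_i.

32·p = 1/16 ≈ 0.0625; existence CERTIFIED by the union bound.


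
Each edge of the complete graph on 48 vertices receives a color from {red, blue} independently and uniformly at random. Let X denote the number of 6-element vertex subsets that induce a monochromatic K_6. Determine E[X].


Let X = Σ_S X_S over the C(48, 6) = 12271512 subsets S of size 6, where X_S = 1 if the K_6 on S is monochromatic.
For a fixed S, the K_6 on S has C(6, 2) = 15 edges. P[all 15 edges red] = (1/2)^15, and likewise for blue, so P[monochromatic] = 2·(1/2)^15 = 2^{1 − 15} = 1/16384.
By linearity: E[X] = C(48, 6) · 2^{1 − 15} = 12271512 · 1/16384 = 1533939/2048.
Numerically: E[X] ≈ 748.9937.

E[X] = C(48,6)·2^(1−C(6,2)) = 1533939/2048 ≈ 748.9937.


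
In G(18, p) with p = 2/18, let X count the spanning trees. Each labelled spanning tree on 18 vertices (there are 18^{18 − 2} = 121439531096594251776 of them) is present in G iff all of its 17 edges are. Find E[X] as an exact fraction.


K_18 has 18^{18 − 2} = 121439531096594251776 labelled spanning trees.
For each such spanning tree H, let X_H = 1 if all 17 edges of H are present in G. Then P[X_H = 1] = p^{17} = (1/9)^{17} = 1/16677181699666569.
By linearity: E[X] = Σ_H E[X_H] = 121439531096594251776 · p^{17} = 121439531096594251776 · 1/16677181699666569 = 65536/9.
Numerically: E[X] ≈ 7282.

E[X] = 121439531096594251776 · (1/9)^{17} = 65536/9 ≈ 7282.


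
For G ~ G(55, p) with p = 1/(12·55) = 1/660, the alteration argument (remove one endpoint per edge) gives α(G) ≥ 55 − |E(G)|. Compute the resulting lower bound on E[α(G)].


E[|E(G)|] = C(55, 2)·p = 1485 · (1/660) = 9/4.
E[α(G)] ≥ n − E[|E(G)|] = 55 − 9/4 = 211/4.
Numerically: ≈ 52.750000.
(This is only a lower bound; the true E[α(G)] may be larger.)

E[α(G)] ≥ 211/4 ≈ 52.750000.


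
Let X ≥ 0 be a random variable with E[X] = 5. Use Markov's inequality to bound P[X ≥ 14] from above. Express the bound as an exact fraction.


μ = E[X] = 5, a = 14.
Markov: P[X ≥ 14] ≤ μ/a = (5)/14 = 5/14.
Numerically: ≈ 0.357.
(Since a = 14 > μ = 5.000, the bound 5/14 is < 1 and informative.)

P[X ≥ 14] ≤ 5/14 ≈ 0.357.


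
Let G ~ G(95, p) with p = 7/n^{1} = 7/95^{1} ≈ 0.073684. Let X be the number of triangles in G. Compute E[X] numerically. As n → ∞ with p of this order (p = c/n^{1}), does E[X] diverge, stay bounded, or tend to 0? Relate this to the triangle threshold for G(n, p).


Number of potential triangles: C(95, 3) = 138415.
Each occurs with probability p³ ≈ (0.073684)³ ≈ 4.0005832e-04.
By linearity: E[X] = C(95, 3)·p³ ≈ 138415 · 4.0005832e-04 ≈ 55.37407.
Here α = 1, so p = 7/n is exactly at the triangle threshold p ~ 1/n. Asymptotically E[X] → c³/6 = 7³/6 = 343/6 ≈ 57.16667, a bounded constant. In this regime the triangle count is asymptotically Poisson(c³/6).

E[X] ≈ 55.37407; in regime p = Θ(1/n^{1}) E[X] stays bounded (at the triangle threshold p ~ 1/n).


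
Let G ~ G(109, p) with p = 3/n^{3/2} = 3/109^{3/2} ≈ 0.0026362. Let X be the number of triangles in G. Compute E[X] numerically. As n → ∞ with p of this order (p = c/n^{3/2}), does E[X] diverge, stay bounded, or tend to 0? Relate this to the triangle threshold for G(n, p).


Number of potential triangles: C(109, 3) = 209934.
Each occurs with probability p³ ≈ (0.0026362)³ ≈ 1.8320804e-08.
By linearity: E[X] = C(109, 3)·p³ ≈ 209934 · 1.8320804e-08 ≈ 0.00385.
Since α = 3/2 > 1, p = c/n^{3/2} = o(1/n) is below the triangle threshold p ~ 1/n. Asymptotically E[X] ~ (c³/6)·n^{3(1−α)} = (3³/6)·n^{-1.5} → 0, so by Markov's inequality G has no triangles w.h.p.

E[X] ≈ 0.00385; in regime p = Θ(1/n^{3/2}) E[X] tends to 0 (below the triangle threshold p ~ 1/n).


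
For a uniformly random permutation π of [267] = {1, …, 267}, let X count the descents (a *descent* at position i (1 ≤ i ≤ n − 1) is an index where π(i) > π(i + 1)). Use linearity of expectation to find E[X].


Write X = Σ X_I over i = 1, …, 266, with X_I the indicator of one descent.
There are 266 indicators.
For each fixed i, the pair (π(i), π(i+1)) is a uniformly random ordered pair of distinct values from {1, …, 267}; by symmetry P[π(i) > π(i+1)] = 1/2.
By linearity: E[X] = 266 · (1/2) = (267 − 1) · (1/2) = 133 ≈ 133.0000.

E[X] = 133 = 133.0000.


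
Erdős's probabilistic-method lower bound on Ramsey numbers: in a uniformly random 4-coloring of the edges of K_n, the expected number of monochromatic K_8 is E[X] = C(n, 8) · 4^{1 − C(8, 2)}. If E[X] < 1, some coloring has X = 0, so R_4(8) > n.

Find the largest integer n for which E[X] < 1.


We need C(n, 8) · 4^{1 − 28} < 1, i.e. C(n, 8) < 4^{28 − 1} = 18014398509481984.
Check values of n near the boundary:
  n = 402: C(402, 8) = 15770615726749950; 15770615726749950 < 18014398509481984? YES
  n = 403: C(403, 8) = 16090020602228430; 16090020602228430 < 18014398509481984? YES
  n = 404: C(404, 8) = 16415071523485570; 16415071523485570 < 18014398509481984? YES
  n = 405: C(405, 8) = 16745853821188050; 16745853821188050 < 18014398509481984? YES
  n = 406: C(406, 8) = 17082453897995850; 17082453897995850 < 18014398509481984? YES
  n = 407: C(407, 8) = 17424959239309050; 17424959239309050 < 18014398509481984? YES
  n = 408: C(408, 8) = 17773458424095231; 17773458424095231 < 18014398509481984? YES
  n = 409: C(409, 8) = 18128041135797879; 18128041135797879 < 18014398509481984? NO
The largest n with C(n, 8) < 18014398509481984 is n = 408 (where E[X] = 17773458424095231/18014398509481984 ≈ 0.98663). Hence R_4(8) > 408, i.e. R_4(8) ≥ 409.

Largest n = 408; hence R_4(8) > 408.
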